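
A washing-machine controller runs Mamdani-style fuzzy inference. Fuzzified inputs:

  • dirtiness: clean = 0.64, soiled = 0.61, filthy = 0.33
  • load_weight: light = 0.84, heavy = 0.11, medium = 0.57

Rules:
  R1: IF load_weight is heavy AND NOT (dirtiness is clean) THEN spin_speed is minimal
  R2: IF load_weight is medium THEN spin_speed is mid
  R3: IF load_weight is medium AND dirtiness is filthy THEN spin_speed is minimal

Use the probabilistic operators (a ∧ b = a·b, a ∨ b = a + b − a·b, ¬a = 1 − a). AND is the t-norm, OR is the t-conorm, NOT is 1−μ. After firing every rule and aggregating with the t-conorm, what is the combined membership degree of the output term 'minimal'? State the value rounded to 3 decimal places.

R1: heavy=0.11, ¬clean=1−0.64=0.36; AND[a·b] → w = 0.0396
R2: medium=0.57 → w = 0.5700
R3: medium=0.57, filthy=0.33; AND[a·b] → w = 0.1881
Rules with consequent 'minimal': {R1, R3} → strengths 0.0396, 0.1881
Aggregate via t-conorm [a + b − a·b]: 0.2203

0.220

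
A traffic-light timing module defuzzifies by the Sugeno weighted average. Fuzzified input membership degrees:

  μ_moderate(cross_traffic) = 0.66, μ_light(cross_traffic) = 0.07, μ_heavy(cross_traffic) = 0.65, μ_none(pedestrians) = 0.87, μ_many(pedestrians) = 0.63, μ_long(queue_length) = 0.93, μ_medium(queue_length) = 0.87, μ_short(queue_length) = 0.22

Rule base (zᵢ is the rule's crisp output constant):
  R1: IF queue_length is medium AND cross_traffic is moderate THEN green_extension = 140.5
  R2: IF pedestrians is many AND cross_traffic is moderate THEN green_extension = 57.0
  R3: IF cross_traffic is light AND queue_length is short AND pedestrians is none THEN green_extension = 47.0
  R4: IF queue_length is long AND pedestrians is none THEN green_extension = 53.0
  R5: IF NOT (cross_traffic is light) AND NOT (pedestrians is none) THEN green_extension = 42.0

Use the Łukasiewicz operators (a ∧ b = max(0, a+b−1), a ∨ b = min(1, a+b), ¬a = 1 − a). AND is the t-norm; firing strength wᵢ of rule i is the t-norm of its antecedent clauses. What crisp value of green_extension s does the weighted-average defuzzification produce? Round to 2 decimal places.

80.90

R1 (z=140.5): medium=0.87, moderate=0.66; AND[max(0, a+b−1)] → w = 0.53
R2 (z=57.0): many=0.63, moderate=0.66; AND[max(0, a+b−1)] → w = 0.29
R3 (z=47.0): light=0.07, short=0.22, none=0.87; AND[max(0, a+b−1)] → w = 0.00
R4 (z=53.0): long=0.93, none=0.87; AND[max(0, a+b−1)] → w = 0.80
R5 (z=42.0): ¬light=1−0.07=0.93, ¬none=1−0.87=0.13; AND[max(0, a+b−1)] → w = 0.06
Weighted average = (0.53·140.5 + 0.29·57.0 + 0.00·47.0 + 0.80·53.0 + 0.06·42.0) / (0.53 + 0.29 + 0.00 + 0.80 + 0.06)
  = 135.9150 / 1.6800 = 80.90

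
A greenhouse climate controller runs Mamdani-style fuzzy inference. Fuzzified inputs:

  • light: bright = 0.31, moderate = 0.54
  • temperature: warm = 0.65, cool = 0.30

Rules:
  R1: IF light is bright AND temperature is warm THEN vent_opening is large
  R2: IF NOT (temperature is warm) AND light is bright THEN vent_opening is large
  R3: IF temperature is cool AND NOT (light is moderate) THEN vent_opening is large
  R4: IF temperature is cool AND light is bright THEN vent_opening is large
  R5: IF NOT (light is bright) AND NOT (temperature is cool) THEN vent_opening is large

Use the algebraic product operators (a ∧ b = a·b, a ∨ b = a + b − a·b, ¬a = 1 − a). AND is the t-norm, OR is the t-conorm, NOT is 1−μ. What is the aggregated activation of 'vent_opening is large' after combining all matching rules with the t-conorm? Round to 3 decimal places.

R1: bright=0.31, warm=0.65; AND[a·b] → w = 0.2015
R2: ¬warm=1−0.65=0.35, bright=0.31; AND[a·b] → w = 0.1085
R3: cool=0.30, ¬moderate=1−0.54=0.46; AND[a·b] → w = 0.1380
R4: cool=0.30, bright=0.31; AND[a·b] → w = 0.0930
R5: ¬bright=1−0.31=0.69, ¬cool=1−0.30=0.70; AND[a·b] → w = 0.4830
Rules with consequent 'large': {R1, R2, R3, R4, R5} → strengths 0.2015, 0.1085, 0.1380, 0.0930, 0.4830
Aggregate via t-conorm [a + b − a·b]: 0.7123

0.712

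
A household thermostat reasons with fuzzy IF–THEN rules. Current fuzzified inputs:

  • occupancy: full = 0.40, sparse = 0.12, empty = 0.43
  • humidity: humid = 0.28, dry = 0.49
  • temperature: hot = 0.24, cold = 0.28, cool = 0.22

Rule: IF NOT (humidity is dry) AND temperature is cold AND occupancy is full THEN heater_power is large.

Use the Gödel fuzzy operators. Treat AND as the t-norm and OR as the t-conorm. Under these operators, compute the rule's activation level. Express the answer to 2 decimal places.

firing strength: ¬dry=1−0.49=0.51, cold=0.28, full=0.40; AND[min(a, b)] → w = 0.28

0.28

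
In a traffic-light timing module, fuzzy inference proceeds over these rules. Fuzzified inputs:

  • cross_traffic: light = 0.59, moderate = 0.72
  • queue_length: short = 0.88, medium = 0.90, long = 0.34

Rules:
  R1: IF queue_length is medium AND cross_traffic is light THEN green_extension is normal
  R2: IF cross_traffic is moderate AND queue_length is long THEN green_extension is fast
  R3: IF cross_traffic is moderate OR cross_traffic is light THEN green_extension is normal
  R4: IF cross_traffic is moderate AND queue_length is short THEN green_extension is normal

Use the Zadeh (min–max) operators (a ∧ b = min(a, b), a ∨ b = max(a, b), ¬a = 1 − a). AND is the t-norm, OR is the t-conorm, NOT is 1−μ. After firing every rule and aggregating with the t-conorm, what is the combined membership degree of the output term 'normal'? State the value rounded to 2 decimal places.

0.72

R1: medium=0.90, light=0.59; AND[min(a, b)] → w = 0.59
R2: moderate=0.72, long=0.34; AND[min(a, b)] → w = 0.34
R3: moderate=0.72, light=0.59; OR[max(a, b)] → w = 0.72
R4: moderate=0.72, short=0.88; AND[min(a, b)] → w = 0.72
Rules with consequent 'normal': {R1, R3, R4} → strengths 0.59, 0.72, 0.72
Aggregate via t-conorm [max(a, b)]: 0.72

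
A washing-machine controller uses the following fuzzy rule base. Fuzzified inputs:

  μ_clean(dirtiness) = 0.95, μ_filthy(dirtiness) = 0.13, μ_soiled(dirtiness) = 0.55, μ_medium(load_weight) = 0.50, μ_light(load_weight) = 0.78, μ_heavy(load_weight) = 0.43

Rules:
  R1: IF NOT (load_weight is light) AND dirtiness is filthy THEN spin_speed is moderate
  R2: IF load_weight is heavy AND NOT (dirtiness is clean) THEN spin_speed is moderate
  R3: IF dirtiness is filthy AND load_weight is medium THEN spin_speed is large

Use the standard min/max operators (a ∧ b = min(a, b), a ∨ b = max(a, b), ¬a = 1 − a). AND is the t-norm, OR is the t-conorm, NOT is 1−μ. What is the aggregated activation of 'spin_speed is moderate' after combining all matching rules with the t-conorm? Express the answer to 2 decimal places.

R1: ¬light=1−0.78=0.22, filthy=0.13; AND[min(a, b)] → w = 0.13
R2: heavy=0.43, ¬clean=1−0.95=0.05; AND[min(a, b)] → w = 0.05
R3: filthy=0.13, medium=0.50; AND[min(a, b)] → w = 0.13
Rules with consequent 'moderate': {R1, R2} → strengths 0.13, 0.05
Aggregate via t-conorm [max(a, b)]: 0.13

0.13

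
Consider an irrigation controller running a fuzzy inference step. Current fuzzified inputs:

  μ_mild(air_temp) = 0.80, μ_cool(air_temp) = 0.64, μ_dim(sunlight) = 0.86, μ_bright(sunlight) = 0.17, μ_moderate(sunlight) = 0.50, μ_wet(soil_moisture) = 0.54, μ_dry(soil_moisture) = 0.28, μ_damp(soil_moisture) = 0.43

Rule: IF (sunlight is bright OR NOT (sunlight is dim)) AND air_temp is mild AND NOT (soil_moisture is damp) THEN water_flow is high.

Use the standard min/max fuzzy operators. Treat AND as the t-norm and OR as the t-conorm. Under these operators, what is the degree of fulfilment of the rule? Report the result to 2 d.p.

firing strength: (bright=0.17 OR ¬dim=1−0.86=0.14) = 0.17; AND[min(a, b)] with mild=0.80, ¬damp=1−0.43=0.57 → w = 0.17

0.17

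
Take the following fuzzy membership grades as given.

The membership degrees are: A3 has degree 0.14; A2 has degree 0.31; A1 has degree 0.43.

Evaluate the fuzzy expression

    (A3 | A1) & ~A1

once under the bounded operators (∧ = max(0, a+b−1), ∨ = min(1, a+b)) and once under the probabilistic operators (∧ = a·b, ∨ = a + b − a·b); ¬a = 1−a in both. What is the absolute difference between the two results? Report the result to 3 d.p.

0.151

Under bounded:
  A3 | A1 = min(1, a+b) on (0.14, 0.43) = 0.57
  ~A1 = 1 − 0.43 = 0.57
  (A3 | A1) & ~A1 = max(0, a+b−1) on (0.57, 0.57) = 0.14
  → value = 0.1400
Under probabilistic:
  A3 | A1 = a + b − a·b on (0.1400, 0.4300) = 0.5098
  ~A1 = 1 − 0.4300 = 0.5700
  (A3 | A1) & ~A1 = a·b on (0.5098, 0.5700) = 0.2906
  → value = 0.2906
|0.1400 − 0.2906| = 0.151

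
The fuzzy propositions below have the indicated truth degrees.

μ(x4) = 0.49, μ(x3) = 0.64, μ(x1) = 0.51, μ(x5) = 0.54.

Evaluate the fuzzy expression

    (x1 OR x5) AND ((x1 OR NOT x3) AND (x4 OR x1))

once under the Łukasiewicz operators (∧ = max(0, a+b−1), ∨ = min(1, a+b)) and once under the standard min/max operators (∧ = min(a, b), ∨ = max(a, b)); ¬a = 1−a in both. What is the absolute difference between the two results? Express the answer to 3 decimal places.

Under Łukasiewicz:
  x1 OR x5 = min(1, a+b) on (0.51, 0.54) = 1.00
  NOT x3 = 1 − 0.64 = 0.36
  x1 OR NOT x3 = min(1, a+b) on (0.51, 0.36) = 0.87
  x4 OR x1 = min(1, a+b) on (0.49, 0.51) = 1.00
  (x1 OR NOT x3) AND (x4 OR x1) = max(0, a+b−1) on (0.87, 1.00) = 0.87
  (x1 OR x5) AND ((x1 OR NOT x3) AND (x4 OR x1)) = max(0, a+b−1) on (1.00, 0.87) = 0.87
  → value = 0.8700
Under standard min/max:
  x1 OR x5 = max(a, b) on (0.51, 0.54) = 0.54
  NOT x3 = 1 − 0.64 = 0.36
  x1 OR NOT x3 = max(a, b) on (0.51, 0.36) = 0.51
  x4 OR x1 = max(a, b) on (0.49, 0.51) = 0.51
  (x1 OR NOT x3) AND (x4 OR x1) = min(a, b) on (0.51, 0.51) = 0.51
  (x1 OR x5) AND ((x1 OR NOT x3) AND (x4 OR x1)) = min(a, b) on (0.54, 0.51) = 0.51
  → value = 0.5100
|0.8700 − 0.5100| = 0.360

0.360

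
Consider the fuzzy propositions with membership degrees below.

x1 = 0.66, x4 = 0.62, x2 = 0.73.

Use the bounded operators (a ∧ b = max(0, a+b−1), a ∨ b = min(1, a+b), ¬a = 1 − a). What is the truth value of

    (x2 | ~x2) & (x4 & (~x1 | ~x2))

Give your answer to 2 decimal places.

~x2 = 1 − 0.73 = 0.27
x2 | ~x2 = min(1, a+b) on (0.73, 0.27) = 1.00
~x1 = 1 − 0.66 = 0.34
~x2 = 1 − 0.73 = 0.27
~x1 | ~x2 = min(1, a+b) on (0.34, 0.27) = 0.61
x4 & (~x1 | ~x2) = max(0, a+b−1) on (0.62, 0.61) = 0.23
(x2 | ~x2) & (x4 & (~x1 | ~x2)) = max(0, a+b−1) on (1.00, 0.23) = 0.23

0.23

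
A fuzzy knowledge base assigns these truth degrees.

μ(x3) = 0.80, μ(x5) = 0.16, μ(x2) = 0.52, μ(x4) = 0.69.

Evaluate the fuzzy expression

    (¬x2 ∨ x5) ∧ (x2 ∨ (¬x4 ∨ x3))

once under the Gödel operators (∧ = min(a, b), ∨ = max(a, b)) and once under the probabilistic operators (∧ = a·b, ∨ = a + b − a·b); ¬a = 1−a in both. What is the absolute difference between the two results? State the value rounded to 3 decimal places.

Under Gödel:
  ¬x2 = 1 − 0.52 = 0.48
  ¬x2 ∨ x5 = max(a, b) on (0.48, 0.16) = 0.48
  ¬x4 = 1 − 0.69 = 0.31
  ¬x4 ∨ x3 = max(a, b) on (0.31, 0.80) = 0.80
  x2 ∨ (¬x4 ∨ x3) = max(a, b) on (0.52, 0.80) = 0.80
  (¬x2 ∨ x5) ∧ (x2 ∨ (¬x4 ∨ x3)) = min(a, b) on (0.48, 0.80) = 0.48
  → value = 0.4800
Under probabilistic:
  ¬x2 = 1 − 0.5200 = 0.4800
  ¬x2 ∨ x5 = a + b − a·b on (0.4800, 0.1600) = 0.5632
  ¬x4 = 1 − 0.6900 = 0.3100
  ¬x4 ∨ x3 = a + b − a·b on (0.3100, 0.8000) = 0.8620
  x2 ∨ (¬x4 ∨ x3) = a + b − a·b on (0.5200, 0.8620) = 0.9338
  (¬x2 ∨ x5) ∧ (x2 ∨ (¬x4 ∨ x3)) = a·b on (0.5632, 0.9338) = 0.5259
  → value = 0.5259
|0.4800 − 0.5259| = 0.046

0.046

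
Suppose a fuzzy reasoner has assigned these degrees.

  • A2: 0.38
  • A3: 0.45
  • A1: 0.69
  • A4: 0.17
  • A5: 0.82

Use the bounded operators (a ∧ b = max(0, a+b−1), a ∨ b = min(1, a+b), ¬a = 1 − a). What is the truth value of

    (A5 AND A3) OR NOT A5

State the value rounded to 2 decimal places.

0.45

A5 AND A3 = max(0, a+b−1) on (0.82, 0.45) = 0.27
NOT A5 = 1 − 0.82 = 0.18
(A5 AND A3) OR NOT A5 = min(1, a+b) on (0.27, 0.18) = 0.45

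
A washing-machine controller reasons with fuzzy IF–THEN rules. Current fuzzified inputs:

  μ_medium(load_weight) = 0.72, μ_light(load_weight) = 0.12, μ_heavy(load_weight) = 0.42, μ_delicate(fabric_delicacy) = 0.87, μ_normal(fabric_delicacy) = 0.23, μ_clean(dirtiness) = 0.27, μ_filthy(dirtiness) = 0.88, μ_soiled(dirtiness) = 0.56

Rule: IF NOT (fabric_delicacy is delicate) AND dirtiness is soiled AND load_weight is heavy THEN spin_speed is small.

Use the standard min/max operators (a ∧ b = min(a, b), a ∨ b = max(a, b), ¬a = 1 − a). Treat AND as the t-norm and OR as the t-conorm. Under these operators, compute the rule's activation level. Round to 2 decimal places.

0.13

firing strength: ¬delicate=1−0.87=0.13, soiled=0.56, heavy=0.42; AND[min(a, b)] → w = 0.13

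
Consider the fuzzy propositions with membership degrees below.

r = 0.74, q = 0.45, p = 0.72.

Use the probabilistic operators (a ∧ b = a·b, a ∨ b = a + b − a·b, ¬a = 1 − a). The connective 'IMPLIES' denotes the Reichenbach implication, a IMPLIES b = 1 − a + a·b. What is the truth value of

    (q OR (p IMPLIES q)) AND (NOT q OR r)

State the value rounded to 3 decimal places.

0.691

p IMPLIES q  [Reichenbach: 1 − a + a·b] with a=0.7200, b=0.4500 → 0.6040
q OR (p IMPLIES q) = a + b − a·b on (0.4500, 0.6040) = 0.7822
NOT q = 1 − 0.4500 = 0.5500
NOT q OR r = a + b − a·b on (0.5500, 0.7400) = 0.8830
(q OR (p IMPLIES q)) AND (NOT q OR r) = a·b on (0.7822, 0.8830) = 0.6907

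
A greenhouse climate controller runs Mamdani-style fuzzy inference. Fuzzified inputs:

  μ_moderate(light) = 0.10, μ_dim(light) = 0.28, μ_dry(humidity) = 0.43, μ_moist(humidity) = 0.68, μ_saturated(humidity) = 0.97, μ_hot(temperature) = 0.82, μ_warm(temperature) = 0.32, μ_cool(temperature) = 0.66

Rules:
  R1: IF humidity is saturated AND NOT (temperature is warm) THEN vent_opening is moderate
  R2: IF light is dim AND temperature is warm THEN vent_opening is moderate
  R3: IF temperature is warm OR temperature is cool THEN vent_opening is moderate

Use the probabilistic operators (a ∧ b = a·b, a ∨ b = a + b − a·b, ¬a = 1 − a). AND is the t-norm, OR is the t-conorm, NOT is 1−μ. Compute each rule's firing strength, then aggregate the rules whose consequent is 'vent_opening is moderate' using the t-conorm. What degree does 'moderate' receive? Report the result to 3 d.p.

R1: saturated=0.97, ¬warm=1−0.32=0.68; AND[a·b] → w = 0.6596
R2: dim=0.28, warm=0.32; AND[a·b] → w = 0.0896
R3: warm=0.32, cool=0.66; OR[a + b − a·b] → w = 0.7688
Rules with consequent 'moderate': {R1, R2, R3} → strengths 0.6596, 0.0896, 0.7688
Aggregate via t-conorm [a + b − a·b]: 0.9284

0.928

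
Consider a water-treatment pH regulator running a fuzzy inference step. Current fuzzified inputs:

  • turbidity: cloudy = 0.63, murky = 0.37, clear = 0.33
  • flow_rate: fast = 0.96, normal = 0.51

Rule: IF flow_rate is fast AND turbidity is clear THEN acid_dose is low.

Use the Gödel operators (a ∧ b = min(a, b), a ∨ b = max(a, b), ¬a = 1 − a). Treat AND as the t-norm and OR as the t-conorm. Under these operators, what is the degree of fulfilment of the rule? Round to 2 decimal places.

0.33

firing strength: fast=0.96, clear=0.33; AND[min(a, b)] → w = 0.33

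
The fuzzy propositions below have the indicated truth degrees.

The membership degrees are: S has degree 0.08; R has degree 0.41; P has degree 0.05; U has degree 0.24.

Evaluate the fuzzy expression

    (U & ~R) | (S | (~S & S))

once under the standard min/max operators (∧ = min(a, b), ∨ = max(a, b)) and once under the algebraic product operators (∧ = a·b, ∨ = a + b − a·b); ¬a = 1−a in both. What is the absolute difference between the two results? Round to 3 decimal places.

0.028

Under standard min/max:
  ~R = 1 − 0.41 = 0.59
  U & ~R = min(a, b) on (0.24, 0.59) = 0.24
  ~S = 1 − 0.08 = 0.92
  ~S & S = min(a, b) on (0.92, 0.08) = 0.08
  S | (~S & S) = max(a, b) on (0.08, 0.08) = 0.08
  (U & ~R) | (S | (~S & S)) = max(a, b) on (0.24, 0.08) = 0.24
  → value = 0.2400
Under algebraic product:
  ~R = 1 − 0.4100 = 0.5900
  U & ~R = a·b on (0.2400, 0.5900) = 0.1416
  ~S = 1 − 0.0800 = 0.9200
  ~S & S = a·b on (0.9200, 0.0800) = 0.0736
  S | (~S & S) = a + b − a·b on (0.0800, 0.0736) = 0.1477
  (U & ~R) | (S | (~S & S)) = a + b − a·b on (0.1416, 0.1477) = 0.2684
  → value = 0.2684
|0.2400 − 0.2684| = 0.028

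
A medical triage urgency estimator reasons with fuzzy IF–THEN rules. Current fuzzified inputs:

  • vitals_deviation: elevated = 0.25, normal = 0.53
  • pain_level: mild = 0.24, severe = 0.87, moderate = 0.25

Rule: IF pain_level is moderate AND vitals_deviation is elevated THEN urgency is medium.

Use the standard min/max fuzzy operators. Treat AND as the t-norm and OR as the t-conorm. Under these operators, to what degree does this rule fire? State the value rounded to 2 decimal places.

firing strength: moderate=0.25, elevated=0.25; AND[min(a, b)] → w = 0.25

0.25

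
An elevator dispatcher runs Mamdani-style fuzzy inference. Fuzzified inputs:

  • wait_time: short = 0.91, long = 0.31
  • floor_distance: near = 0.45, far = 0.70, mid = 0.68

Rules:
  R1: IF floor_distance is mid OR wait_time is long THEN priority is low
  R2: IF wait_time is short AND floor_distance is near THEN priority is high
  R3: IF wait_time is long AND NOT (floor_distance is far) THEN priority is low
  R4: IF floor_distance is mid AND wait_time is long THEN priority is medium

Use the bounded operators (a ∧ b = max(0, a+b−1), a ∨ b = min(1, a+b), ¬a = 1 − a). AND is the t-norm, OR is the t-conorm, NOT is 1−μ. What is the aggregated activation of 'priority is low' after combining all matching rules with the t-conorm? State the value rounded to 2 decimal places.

R1: mid=0.68, long=0.31; OR[min(1, a+b)] → w = 0.99
R2: short=0.91, near=0.45; AND[max(0, a+b−1)] → w = 0.36
R3: long=0.31, ¬far=1−0.70=0.30; AND[max(0, a+b−1)] → w = 0.00
R4: mid=0.68, long=0.31; AND[max(0, a+b−1)] → w = 0.00
Rules with consequent 'low': {R1, R3} → strengths 0.99, 0.00
Aggregate via t-conorm [min(1, a+b)]: 0.99

0.99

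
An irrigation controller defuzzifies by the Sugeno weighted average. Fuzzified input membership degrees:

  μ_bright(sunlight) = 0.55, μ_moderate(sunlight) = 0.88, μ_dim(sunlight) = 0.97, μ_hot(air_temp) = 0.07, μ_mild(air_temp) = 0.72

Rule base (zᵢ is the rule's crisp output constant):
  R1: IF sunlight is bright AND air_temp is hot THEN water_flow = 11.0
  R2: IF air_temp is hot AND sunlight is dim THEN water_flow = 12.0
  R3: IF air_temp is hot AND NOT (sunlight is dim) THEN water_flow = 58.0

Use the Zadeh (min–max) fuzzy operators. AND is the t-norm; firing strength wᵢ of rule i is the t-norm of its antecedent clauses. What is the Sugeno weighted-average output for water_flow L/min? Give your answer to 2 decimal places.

R1 (z=11.0): bright=0.55, hot=0.07; AND[min(a, b)] → w = 0.07
R2 (z=12.0): hot=0.07, dim=0.97; AND[min(a, b)] → w = 0.07
R3 (z=58.0): hot=0.07, ¬dim=1−0.97=0.03; AND[min(a, b)] → w = 0.03
Weighted average = (0.07·11.0 + 0.07·12.0 + 0.03·58.0) / (0.07 + 0.07 + 0.03)
  = 3.3500 / 0.1700 = 19.71

19.71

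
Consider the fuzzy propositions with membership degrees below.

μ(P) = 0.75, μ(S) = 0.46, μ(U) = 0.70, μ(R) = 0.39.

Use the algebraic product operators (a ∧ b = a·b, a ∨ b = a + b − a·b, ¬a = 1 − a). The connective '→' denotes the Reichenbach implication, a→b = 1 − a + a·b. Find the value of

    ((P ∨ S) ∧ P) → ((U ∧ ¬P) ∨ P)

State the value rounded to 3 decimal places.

P ∨ S = a + b − a·b on (0.7500, 0.4600) = 0.8650
(P ∨ S) ∧ P = a·b on (0.8650, 0.7500) = 0.6487
¬P = 1 − 0.7500 = 0.2500
U ∧ ¬P = a·b on (0.7000, 0.2500) = 0.1750
(U ∧ ¬P) ∨ P = a + b − a·b on (0.1750, 0.7500) = 0.7938
((P ∨ S) ∧ P) → ((U ∧ ¬P) ∨ P)  [Reichenbach: 1 − a + a·b] with a=0.6487, b=0.7938 → 0.8662

0.866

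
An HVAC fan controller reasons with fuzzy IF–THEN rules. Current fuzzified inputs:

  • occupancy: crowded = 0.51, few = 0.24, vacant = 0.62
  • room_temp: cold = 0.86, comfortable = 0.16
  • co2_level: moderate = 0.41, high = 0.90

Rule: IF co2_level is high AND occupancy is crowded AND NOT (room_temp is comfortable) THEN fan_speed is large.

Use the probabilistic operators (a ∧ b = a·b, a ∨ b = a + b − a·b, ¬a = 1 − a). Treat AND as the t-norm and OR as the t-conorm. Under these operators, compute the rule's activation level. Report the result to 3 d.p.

firing strength: high=0.90, crowded=0.51, ¬comfortable=1−0.16=0.84; AND[a·b] → w = 0.3856

0.386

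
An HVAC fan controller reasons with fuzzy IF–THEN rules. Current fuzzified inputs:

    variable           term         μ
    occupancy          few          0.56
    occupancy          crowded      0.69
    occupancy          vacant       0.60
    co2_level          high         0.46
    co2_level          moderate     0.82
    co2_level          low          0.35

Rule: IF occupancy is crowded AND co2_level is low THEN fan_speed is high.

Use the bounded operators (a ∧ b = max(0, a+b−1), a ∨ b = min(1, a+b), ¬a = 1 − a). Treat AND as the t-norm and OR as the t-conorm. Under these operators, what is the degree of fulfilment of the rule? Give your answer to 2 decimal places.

0.04

firing strength: crowded=0.69, low=0.35; AND[max(0, a+b−1)] → w = 0.04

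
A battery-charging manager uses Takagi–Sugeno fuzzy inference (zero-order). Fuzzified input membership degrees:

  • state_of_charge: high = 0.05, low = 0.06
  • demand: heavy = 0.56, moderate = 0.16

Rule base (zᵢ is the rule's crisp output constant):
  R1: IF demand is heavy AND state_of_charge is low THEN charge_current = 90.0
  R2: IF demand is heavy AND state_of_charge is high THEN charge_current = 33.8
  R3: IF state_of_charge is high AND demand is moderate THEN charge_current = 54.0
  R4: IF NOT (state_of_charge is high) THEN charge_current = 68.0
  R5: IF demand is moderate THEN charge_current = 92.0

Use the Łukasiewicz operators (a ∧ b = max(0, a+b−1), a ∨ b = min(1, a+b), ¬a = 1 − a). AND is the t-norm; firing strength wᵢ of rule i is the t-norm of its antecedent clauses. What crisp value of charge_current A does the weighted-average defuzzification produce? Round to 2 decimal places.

71.46

R1 (z=90.0): heavy=0.56, low=0.06; AND[max(0, a+b−1)] → w = 0.00
R2 (z=33.8): heavy=0.56, high=0.05; AND[max(0, a+b−1)] → w = 0.00
R3 (z=54.0): high=0.05, moderate=0.16; AND[max(0, a+b−1)] → w = 0.00
R4 (z=68.0): ¬high=1−0.05=0.95 → w = 0.95
R5 (z=92.0): moderate=0.16 → w = 0.16
Weighted average = (0.00·90.0 + 0.00·33.8 + 0.00·54.0 + 0.95·68.0 + 0.16·92.0) / (0.00 + 0.00 + 0.00 + 0.95 + 0.16)
  = 79.3200 / 1.1100 = 71.46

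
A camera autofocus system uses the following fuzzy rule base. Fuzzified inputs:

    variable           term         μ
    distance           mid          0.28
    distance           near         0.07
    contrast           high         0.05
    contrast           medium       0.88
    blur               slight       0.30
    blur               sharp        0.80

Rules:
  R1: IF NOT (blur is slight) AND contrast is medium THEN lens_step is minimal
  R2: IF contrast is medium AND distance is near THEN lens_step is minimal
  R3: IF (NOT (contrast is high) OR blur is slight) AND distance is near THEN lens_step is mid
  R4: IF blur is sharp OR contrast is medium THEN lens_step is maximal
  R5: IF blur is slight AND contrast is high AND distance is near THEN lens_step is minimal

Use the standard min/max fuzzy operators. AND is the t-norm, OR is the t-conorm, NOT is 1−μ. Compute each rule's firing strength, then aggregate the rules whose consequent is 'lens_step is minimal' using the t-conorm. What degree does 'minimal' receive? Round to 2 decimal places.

0.70

R1: ¬slight=1−0.30=0.70, medium=0.88; AND[min(a, b)] → w = 0.70
R2: medium=0.88, near=0.07; AND[min(a, b)] → w = 0.07
R3: (¬high=1−0.05=0.95 OR slight=0.30) = 0.95; AND[min(a, b)] with near=0.07 → w = 0.07
R4: sharp=0.80, medium=0.88; OR[max(a, b)] → w = 0.88
R5: slight=0.30, high=0.05, near=0.07; AND[min(a, b)] → w = 0.05
Rules with consequent 'minimal': {R1, R2, R5} → strengths 0.70, 0.07, 0.05
Aggregate via t-conorm [max(a, b)]: 0.70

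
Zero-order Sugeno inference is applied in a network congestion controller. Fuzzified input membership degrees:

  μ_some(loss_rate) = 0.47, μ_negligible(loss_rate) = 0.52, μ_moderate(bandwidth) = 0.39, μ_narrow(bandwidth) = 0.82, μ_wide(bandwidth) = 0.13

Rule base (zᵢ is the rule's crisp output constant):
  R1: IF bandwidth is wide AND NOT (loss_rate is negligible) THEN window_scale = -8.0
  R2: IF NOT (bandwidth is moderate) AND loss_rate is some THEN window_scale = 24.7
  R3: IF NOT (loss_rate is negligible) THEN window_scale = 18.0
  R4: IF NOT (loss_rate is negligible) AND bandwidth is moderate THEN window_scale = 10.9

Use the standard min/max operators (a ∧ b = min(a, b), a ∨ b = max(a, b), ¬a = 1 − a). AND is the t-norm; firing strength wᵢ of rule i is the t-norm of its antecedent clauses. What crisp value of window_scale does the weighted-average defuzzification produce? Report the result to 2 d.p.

15.96

R1 (z=-8.0): wide=0.13, ¬negligible=1−0.52=0.48; AND[min(a, b)] → w = 0.13
R2 (z=24.7): ¬moderate=1−0.39=0.61, some=0.47; AND[min(a, b)] → w = 0.47
R3 (z=18.0): ¬negligible=1−0.52=0.48 → w = 0.48
R4 (z=10.9): ¬negligible=1−0.52=0.48, moderate=0.39; AND[min(a, b)] → w = 0.39
Weighted average = (0.13·-8.0 + 0.47·24.7 + 0.48·18.0 + 0.39·10.9) / (0.13 + 0.47 + 0.48 + 0.39)
  = 23.4600 / 1.4700 = 15.96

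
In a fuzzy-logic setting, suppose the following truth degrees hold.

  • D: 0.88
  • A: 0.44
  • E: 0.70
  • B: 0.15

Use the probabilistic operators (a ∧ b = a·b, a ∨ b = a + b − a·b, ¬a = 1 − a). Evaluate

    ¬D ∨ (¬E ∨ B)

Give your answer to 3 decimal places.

¬D = 1 − 0.8800 = 0.1200
¬E = 1 − 0.7000 = 0.3000
¬E ∨ B = a + b − a·b on (0.3000, 0.1500) = 0.4050
¬D ∨ (¬E ∨ B) = a + b − a·b on (0.1200, 0.4050) = 0.4764

0.476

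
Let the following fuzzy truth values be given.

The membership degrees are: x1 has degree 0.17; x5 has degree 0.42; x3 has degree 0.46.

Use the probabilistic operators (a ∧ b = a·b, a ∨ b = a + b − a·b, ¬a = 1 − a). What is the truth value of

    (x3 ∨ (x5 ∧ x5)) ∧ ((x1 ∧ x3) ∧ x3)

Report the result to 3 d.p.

x5 ∧ x5 = a·b on (0.4200, 0.4200) = 0.1764
x3 ∨ (x5 ∧ x5) = a + b − a·b on (0.4600, 0.1764) = 0.5553
x1 ∧ x3 = a·b on (0.1700, 0.4600) = 0.0782
(x1 ∧ x3) ∧ x3 = a·b on (0.0782, 0.4600) = 0.0360
(x3 ∨ (x5 ∧ x5)) ∧ ((x1 ∧ x3) ∧ x3) = a·b on (0.5553, 0.0360) = 0.0200

0.020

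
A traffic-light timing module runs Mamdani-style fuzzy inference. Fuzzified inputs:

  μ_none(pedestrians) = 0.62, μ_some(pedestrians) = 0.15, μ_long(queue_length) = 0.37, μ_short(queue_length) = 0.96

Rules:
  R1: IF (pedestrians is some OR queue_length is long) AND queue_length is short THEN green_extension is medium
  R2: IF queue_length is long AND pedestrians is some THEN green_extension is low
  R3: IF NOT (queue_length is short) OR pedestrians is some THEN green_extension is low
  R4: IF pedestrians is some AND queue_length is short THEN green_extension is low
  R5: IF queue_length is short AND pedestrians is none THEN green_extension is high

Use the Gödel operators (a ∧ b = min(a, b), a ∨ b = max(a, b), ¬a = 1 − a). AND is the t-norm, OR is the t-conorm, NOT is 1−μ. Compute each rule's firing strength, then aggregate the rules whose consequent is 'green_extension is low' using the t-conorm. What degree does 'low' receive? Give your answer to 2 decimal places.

R1: (some=0.15 OR long=0.37) = 0.37; AND[min(a, b)] with short=0.96 → w = 0.37
R2: long=0.37, some=0.15; AND[min(a, b)] → w = 0.15
R3: ¬short=1−0.96=0.04, some=0.15; OR[max(a, b)] → w = 0.15
R4: some=0.15, short=0.96; AND[min(a, b)] → w = 0.15
R5: short=0.96, none=0.62; AND[min(a, b)] → w = 0.62
Rules with consequent 'low': {R2, R3, R4} → strengths 0.15, 0.15, 0.15
Aggregate via t-conorm [max(a, b)]: 0.15

0.15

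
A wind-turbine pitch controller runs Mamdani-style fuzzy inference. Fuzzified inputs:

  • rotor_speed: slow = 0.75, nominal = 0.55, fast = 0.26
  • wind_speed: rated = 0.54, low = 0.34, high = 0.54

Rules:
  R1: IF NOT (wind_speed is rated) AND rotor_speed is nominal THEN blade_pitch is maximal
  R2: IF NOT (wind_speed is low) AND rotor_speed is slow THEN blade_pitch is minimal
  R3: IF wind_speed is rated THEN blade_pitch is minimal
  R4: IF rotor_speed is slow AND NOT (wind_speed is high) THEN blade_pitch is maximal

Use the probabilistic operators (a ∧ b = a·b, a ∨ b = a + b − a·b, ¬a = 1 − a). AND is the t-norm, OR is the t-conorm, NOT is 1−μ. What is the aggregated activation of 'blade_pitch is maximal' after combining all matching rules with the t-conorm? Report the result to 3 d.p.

0.511

R1: ¬rated=1−0.54=0.46, nominal=0.55; AND[a·b] → w = 0.2530
R2: ¬low=1−0.34=0.66, slow=0.75; AND[a·b] → w = 0.4950
R3: rated=0.54 → w = 0.5400
R4: slow=0.75, ¬high=1−0.54=0.46; AND[a·b] → w = 0.3450
Rules with consequent 'maximal': {R1, R4} → strengths 0.2530, 0.3450
Aggregate via t-conorm [a + b − a·b]: 0.5107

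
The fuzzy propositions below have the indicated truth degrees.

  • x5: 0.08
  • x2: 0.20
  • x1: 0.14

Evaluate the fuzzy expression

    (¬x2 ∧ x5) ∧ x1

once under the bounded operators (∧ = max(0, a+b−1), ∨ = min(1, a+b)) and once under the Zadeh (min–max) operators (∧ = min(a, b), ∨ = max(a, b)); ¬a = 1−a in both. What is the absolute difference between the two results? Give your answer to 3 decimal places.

Under bounded:
  ¬x2 = 1 − 0.20 = 0.80
  ¬x2 ∧ x5 = max(0, a+b−1) on (0.80, 0.08) = 0.00
  (¬x2 ∧ x5) ∧ x1 = max(0, a+b−1) on (0.00, 0.14) = 0.00
  → value = 0.0000
Under Zadeh (min–max):
  ¬x2 = 1 − 0.20 = 0.80
  ¬x2 ∧ x5 = min(a, b) on (0.80, 0.08) = 0.08
  (¬x2 ∧ x5) ∧ x1 = min(a, b) on (0.08, 0.14) = 0.08
  → value = 0.0800
|0.0000 − 0.0800| = 0.080

0.080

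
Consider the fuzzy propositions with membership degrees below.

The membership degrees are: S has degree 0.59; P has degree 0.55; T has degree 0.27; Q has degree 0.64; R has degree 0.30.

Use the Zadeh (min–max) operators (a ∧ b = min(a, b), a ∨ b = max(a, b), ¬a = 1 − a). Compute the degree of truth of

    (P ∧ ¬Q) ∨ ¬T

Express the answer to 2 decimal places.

0.73

¬Q = 1 − 0.64 = 0.36
P ∧ ¬Q = min(a, b) on (0.55, 0.36) = 0.36
¬T = 1 − 0.27 = 0.73
(P ∧ ¬Q) ∨ ¬T = max(a, b) on (0.36, 0.73) = 0.73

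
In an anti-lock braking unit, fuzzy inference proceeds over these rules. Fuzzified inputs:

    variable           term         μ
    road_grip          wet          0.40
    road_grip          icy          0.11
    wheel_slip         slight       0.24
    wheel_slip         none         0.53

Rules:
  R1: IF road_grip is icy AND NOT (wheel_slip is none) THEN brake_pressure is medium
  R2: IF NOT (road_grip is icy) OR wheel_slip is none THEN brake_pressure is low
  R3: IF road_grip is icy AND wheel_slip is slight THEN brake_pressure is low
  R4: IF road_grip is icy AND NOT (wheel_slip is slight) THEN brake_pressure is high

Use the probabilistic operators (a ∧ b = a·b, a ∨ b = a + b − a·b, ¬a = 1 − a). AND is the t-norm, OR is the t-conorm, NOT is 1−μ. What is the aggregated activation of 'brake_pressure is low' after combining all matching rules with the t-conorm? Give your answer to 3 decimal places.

0.950

R1: icy=0.11, ¬none=1−0.53=0.47; AND[a·b] → w = 0.0517
R2: ¬icy=1−0.11=0.89, none=0.53; OR[a + b − a·b] → w = 0.9483
R3: icy=0.11, slight=0.24; AND[a·b] → w = 0.0264
R4: icy=0.11, ¬slight=1−0.24=0.76; AND[a·b] → w = 0.0836
Rules with consequent 'low': {R2, R3} → strengths 0.9483, 0.0264
Aggregate via t-conorm [a + b − a·b]: 0.9497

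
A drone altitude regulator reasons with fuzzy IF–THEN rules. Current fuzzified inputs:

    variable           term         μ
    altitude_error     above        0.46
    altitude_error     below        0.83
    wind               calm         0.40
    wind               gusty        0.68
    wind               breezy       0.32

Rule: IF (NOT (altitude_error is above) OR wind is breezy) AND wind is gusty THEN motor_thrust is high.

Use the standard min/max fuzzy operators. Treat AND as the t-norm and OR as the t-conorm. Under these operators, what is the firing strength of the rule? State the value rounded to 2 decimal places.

firing strength: (¬above=1−0.46=0.54 OR breezy=0.32) = 0.54; AND[min(a, b)] with gusty=0.68 → w = 0.54

0.54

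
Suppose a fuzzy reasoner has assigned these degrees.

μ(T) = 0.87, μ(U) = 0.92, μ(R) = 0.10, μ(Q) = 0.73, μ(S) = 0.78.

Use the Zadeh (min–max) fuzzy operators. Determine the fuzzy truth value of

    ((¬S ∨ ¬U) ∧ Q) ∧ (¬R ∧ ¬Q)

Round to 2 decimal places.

0.22

¬S = 1 − 0.78 = 0.22
¬U = 1 − 0.92 = 0.08
¬S ∨ ¬U = max(a, b) on (0.22, 0.08) = 0.22
(¬S ∨ ¬U) ∧ Q = min(a, b) on (0.22, 0.73) = 0.22
¬R = 1 − 0.10 = 0.90
¬Q = 1 − 0.73 = 0.27
¬R ∧ ¬Q = min(a, b) on (0.90, 0.27) = 0.27
((¬S ∨ ¬U) ∧ Q) ∧ (¬R ∧ ¬Q) = min(a, b) on (0.22, 0.27) = 0.22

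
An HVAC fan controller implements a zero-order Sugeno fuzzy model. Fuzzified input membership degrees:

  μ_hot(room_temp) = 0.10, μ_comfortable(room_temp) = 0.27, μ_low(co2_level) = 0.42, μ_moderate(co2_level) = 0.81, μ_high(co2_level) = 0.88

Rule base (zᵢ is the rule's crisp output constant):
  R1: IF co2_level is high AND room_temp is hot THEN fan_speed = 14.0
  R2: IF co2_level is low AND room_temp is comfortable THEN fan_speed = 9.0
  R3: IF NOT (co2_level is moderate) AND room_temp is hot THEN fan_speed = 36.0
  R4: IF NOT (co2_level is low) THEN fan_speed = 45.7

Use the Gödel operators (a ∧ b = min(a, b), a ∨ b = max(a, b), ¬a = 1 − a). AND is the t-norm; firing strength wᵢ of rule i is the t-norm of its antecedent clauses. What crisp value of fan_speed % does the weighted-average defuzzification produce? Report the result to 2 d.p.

R1 (z=14.0): high=0.88, hot=0.10; AND[min(a, b)] → w = 0.10
R2 (z=9.0): low=0.42, comfortable=0.27; AND[min(a, b)] → w = 0.27
R3 (z=36.0): ¬moderate=1−0.81=0.19, hot=0.10; AND[min(a, b)] → w = 0.10
R4 (z=45.7): ¬low=1−0.42=0.58 → w = 0.58
Weighted average = (0.10·14.0 + 0.27·9.0 + 0.10·36.0 + 0.58·45.7) / (0.10 + 0.27 + 0.10 + 0.58)
  = 33.9360 / 1.0500 = 32.32

32.32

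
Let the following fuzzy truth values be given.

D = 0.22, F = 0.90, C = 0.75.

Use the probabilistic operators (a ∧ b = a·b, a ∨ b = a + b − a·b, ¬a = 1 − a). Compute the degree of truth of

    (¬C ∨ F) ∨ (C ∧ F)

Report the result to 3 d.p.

0.976

¬C = 1 − 0.7500 = 0.2500
¬C ∨ F = a + b − a·b on (0.2500, 0.9000) = 0.9250
C ∧ F = a·b on (0.7500, 0.9000) = 0.6750
(¬C ∨ F) ∨ (C ∧ F) = a + b − a·b on (0.9250, 0.6750) = 0.9756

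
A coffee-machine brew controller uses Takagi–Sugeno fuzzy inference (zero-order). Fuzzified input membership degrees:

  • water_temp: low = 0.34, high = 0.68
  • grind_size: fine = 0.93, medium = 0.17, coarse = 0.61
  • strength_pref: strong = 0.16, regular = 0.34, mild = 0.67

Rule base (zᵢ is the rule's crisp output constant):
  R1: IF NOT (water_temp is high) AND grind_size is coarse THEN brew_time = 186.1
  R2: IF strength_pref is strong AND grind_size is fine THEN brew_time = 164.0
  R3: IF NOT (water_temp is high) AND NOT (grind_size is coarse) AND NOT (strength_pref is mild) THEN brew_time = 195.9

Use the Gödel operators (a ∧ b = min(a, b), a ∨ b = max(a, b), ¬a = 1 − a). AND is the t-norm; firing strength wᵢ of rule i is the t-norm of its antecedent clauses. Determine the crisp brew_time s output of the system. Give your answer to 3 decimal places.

R1 (z=186.1): ¬high=1−0.68=0.32, coarse=0.61; AND[min(a, b)] → w = 0.32
R2 (z=164.0): strong=0.16, fine=0.93; AND[min(a, b)] → w = 0.16
R3 (z=195.9): ¬high=1−0.68=0.32, ¬coarse=1−0.61=0.39, ¬mild=1−0.67=0.33; AND[min(a, b)] → w = 0.32
Weighted average = (0.32·186.1 + 0.16·164.0 + 0.32·195.9) / (0.32 + 0.16 + 0.32)
  = 148.4800 / 0.8000 = 185.600

185.600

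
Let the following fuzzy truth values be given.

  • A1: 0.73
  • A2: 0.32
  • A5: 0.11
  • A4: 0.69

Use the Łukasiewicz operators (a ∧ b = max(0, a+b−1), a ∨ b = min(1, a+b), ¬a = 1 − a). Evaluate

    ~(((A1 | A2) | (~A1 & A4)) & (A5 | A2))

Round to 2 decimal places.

A1 | A2 = min(1, a+b) on (0.73, 0.32) = 1.00
~A1 = 1 − 0.73 = 0.27
~A1 & A4 = max(0, a+b−1) on (0.27, 0.69) = 0.00
(A1 | A2) | (~A1 & A4) = min(1, a+b) on (1.00, 0.00) = 1.00
A5 | A2 = min(1, a+b) on (0.11, 0.32) = 0.43
((A1 | A2) | (~A1 & A4)) & (A5 | A2) = max(0, a+b−1) on (1.00, 0.43) = 0.43
~(((A1 | A2) | (~A1 & A4)) & (A5 | A2)) = 1 − 0.43 = 0.57

0.57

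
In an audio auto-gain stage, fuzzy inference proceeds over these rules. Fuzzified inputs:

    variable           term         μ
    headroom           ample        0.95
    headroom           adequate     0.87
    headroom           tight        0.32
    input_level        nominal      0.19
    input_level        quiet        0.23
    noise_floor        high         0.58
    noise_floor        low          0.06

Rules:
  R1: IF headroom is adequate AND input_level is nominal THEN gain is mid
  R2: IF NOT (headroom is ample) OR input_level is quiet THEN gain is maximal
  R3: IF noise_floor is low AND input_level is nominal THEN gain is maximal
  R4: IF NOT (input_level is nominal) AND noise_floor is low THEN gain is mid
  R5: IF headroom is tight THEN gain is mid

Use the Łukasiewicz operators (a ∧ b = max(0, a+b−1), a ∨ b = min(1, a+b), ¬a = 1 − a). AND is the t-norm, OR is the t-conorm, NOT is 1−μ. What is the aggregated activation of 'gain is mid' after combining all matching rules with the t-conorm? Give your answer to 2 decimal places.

0.38

R1: adequate=0.87, nominal=0.19; AND[max(0, a+b−1)] → w = 0.06
R2: ¬ample=1−0.95=0.05, quiet=0.23; OR[min(1, a+b)] → w = 0.28
R3: low=0.06, nominal=0.19; AND[max(0, a+b−1)] → w = 0.00
R4: ¬nominal=1−0.19=0.81, low=0.06; AND[max(0, a+b−1)] → w = 0.00
R5: tight=0.32 → w = 0.32
Rules with consequent 'mid': {R1, R4, R5} → strengths 0.06, 0.00, 0.32
Aggregate via t-conorm [min(1, a+b)]: 0.38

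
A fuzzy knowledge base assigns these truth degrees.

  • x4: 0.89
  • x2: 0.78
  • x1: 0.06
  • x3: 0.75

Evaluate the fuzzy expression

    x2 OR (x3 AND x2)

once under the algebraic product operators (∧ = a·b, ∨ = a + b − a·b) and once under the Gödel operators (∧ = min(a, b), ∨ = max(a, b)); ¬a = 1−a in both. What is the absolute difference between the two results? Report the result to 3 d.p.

0.129

Under algebraic product:
  x3 AND x2 = a·b on (0.7500, 0.7800) = 0.5850
  x2 OR (x3 AND x2) = a + b − a·b on (0.7800, 0.5850) = 0.9087
  → value = 0.9087
Under Gödel:
  x3 AND x2 = min(a, b) on (0.75, 0.78) = 0.75
  x2 OR (x3 AND x2) = max(a, b) on (0.78, 0.75) = 0.78
  → value = 0.7800
|0.9087 − 0.7800| = 0.129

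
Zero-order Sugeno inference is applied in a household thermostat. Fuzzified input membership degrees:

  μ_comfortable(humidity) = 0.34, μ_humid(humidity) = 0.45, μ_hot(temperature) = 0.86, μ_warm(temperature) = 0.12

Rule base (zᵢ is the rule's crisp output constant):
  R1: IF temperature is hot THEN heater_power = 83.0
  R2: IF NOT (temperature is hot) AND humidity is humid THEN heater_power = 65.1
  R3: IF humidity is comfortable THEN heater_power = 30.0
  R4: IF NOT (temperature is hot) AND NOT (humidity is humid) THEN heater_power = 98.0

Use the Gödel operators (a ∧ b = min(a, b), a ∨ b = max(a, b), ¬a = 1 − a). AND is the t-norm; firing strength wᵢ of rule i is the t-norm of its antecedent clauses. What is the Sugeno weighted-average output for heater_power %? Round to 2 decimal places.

R1 (z=83.0): hot=0.86 → w = 0.86
R2 (z=65.1): ¬hot=1−0.86=0.14, humid=0.45; AND[min(a, b)] → w = 0.14
R3 (z=30.0): comfortable=0.34 → w = 0.34
R4 (z=98.0): ¬hot=1−0.86=0.14, ¬humid=1−0.45=0.55; AND[min(a, b)] → w = 0.14
Weighted average = (0.86·83.0 + 0.14·65.1 + 0.34·30.0 + 0.14·98.0) / (0.86 + 0.14 + 0.34 + 0.14)
  = 104.4140 / 1.4800 = 70.55

70.55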